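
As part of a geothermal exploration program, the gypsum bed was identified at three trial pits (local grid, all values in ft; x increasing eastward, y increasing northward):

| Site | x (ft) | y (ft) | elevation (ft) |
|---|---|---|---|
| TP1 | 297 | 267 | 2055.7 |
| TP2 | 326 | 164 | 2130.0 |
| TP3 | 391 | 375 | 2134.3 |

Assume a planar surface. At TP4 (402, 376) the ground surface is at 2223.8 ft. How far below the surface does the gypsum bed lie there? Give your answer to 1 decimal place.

76.0 ft

Let the plane be z = a·x + b·y + c.
TP2−TP1: 29a − 103b = 74.3;  TP3−TP1: 94a + 108b = 78.6.
Solving gives a = 1.25801, b = −0.36716.
Then c = 2055.7 − a·297 − b·267 = 1780.10.
At (402, 376): z_contact = 505.72 − 138.05 + 1780.10 = 2147.77 ft.
Depth below ground = 2223.8 − 2147.77 = 76.0 ft.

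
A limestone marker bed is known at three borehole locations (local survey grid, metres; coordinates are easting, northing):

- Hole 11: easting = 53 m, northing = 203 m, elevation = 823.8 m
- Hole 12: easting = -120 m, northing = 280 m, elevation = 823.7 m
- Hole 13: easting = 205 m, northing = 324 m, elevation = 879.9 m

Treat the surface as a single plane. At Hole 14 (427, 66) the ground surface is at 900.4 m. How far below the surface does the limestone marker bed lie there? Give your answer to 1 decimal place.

Let the plane be z = a·easting + b·northing + c.
Hole 12−Hole 11: −173a + 77b = −0.1;  Hole 13−Hole 11: 152a + 121b = 56.1.
Solving gives a = 0.13273, b = 0.29691.
Then c = 823.8 − a·53 − b·203 = 756.49.
At (427, 66): z_contact = 56.67 + 19.60 + 756.49 = 832.76 m.
Depth below ground = 900.4 − 832.76 = 67.6 m.

67.6 m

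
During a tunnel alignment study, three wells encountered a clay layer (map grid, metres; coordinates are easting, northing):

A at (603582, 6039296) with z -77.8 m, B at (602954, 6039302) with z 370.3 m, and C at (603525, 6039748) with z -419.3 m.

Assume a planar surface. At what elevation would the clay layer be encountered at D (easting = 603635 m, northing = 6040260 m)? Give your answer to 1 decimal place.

Let the plane be z = a·easting + b·northing + c.
B−A: −628a + 6b = 448.1;  C−A: −57a + 452b = −341.5.
Solving gives a = −0.721622918, b = −0.846532094.
Then c = -77.8 − a·603582 − b·6039296 = 5547938.69.
At (603635, 6040260): z = −435596.9 − 5113273.9 + 5547938.69 = -932.1 m.

-932.1 m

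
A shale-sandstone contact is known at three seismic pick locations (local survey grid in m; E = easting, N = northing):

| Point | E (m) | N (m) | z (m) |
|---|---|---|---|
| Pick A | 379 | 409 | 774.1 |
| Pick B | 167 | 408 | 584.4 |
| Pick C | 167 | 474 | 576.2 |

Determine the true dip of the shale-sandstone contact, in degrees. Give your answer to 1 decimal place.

Let the plane be z = a·E + b·N + c.
Pick B−Pick A: −212a − 1b = −189.7;  Pick C−Pick A: −212a + 65b = −197.9.
Solving gives a = 0.89540, b = −0.12424.
Gradient magnitude |∇z| = √(a² + b²) = √(0.80174 + 0.01544) = 0.90398.
True dip = arctan(0.90398) = 42.1°, dipping toward W (azimuth ≈ 278°).

42.1°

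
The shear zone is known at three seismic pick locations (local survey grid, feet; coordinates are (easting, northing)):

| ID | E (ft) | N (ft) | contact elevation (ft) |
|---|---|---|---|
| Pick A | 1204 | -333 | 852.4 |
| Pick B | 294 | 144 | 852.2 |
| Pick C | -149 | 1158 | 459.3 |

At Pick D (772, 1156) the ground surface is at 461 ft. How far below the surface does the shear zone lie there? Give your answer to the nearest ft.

Two edge vectors: Pick A→Pick B = (-910, 477, -0.2), Pick A→Pick C = (-1353, 1491, -393.1).
Normal n = (Pick A→Pick B) × (Pick A→Pick C) = (-187210.5, -357450.4, -711429).
So ∂z/∂E = −n_x/n_z = −0.26315 and ∂z/∂N = −n_y/n_z = −0.50244.
Intercept c from Pick A: 852.4 + 316.83 − 167.31 = 1001.92.
At (772, 1156): z_contact = −203.1 − 580.8 + 1001.92 = 217.9 ft.
Depth below ground = 461 − 217.9 = 243 ft.

243 ft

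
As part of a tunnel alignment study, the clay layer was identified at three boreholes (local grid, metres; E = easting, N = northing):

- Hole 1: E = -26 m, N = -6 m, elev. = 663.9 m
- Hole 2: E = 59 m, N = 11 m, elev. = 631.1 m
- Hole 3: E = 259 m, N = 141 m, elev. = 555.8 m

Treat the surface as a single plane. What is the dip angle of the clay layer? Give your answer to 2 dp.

21.34°

Two edge vectors: Hole 1→Hole 2 = (85, 17, -32.8), Hole 1→Hole 3 = (285, 147, -108.1).
Normal n = (Hole 1→Hole 2) × (Hole 1→Hole 3) = (2983.9, -159.5, 7650).
So ∂z/∂E = −n_x/n_z = −0.39005 and ∂z/∂N = −n_y/n_z = 0.02085.
Gradient magnitude |∇z| = √(a² + b²) = √(0.15214 + 0.00043) = 0.39061.
True dip = arctan(0.39061) = 21.34°, dipping toward E (azimuth ≈ 093°).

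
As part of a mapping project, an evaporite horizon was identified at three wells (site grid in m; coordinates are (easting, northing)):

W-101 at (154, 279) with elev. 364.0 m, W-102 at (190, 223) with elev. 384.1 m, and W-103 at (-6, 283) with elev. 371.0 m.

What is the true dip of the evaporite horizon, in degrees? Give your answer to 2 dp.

21.65°

Let the plane be z = a·E + b·N + c.
W-102−W-101: 36a − 56b = 20.1;  W-103−W-101: −160a + 4b = 7.
Solving gives a = −0.05358, b = −0.39338.
Gradient magnitude |∇z| = √(a² + b²) = √(0.00287 + 0.15474) = 0.39701.
True dip = arctan(0.39701) = 21.65°, dipping toward N (azimuth ≈ 008°).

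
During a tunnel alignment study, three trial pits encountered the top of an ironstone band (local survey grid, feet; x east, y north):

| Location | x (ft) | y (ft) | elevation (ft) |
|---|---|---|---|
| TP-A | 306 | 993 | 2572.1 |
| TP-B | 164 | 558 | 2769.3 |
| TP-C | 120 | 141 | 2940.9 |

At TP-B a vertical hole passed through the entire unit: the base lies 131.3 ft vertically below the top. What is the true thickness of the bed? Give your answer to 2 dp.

Let the plane be z = a·x + b·y + c.
TP-B−TP-A: −142a − 435b = 197.2;  TP-C−TP-A: −186a − 852b = 368.8.
Solving gives a = −0.18931, b = −0.39154.
|∇z| = √(a²+b²) = 0.43490, so dip δ = arctan(0.43490) = 23.50°.
True thickness = vertical thickness × cos δ = 131.3 × cos 23.50° = 120.41 ft.

120.41 ft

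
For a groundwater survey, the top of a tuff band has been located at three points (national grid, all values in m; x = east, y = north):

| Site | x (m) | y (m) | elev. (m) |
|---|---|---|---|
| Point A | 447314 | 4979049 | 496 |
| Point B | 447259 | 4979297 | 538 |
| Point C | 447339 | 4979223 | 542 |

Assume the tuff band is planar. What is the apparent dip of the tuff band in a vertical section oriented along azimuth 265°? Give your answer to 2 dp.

15.58°

Let the plane be z = a·x + b·y + c.
Point B−Point A: −55a + 248b = 42;  Point C−Point A: 25a + 174b = 46.
Solving gives a = 0.25999, b = 0.22701.
Unit vector along 265° is (sin 265°, cos 265°) = (-0.9962, -0.0872).
Slope in that direction = a·(-0.9962) + b·(-0.0872) = −0.27878.
Apparent dip = arctan|0.27878| = 15.58° (true dip is 19.0°, so apparent ≤ true as expected).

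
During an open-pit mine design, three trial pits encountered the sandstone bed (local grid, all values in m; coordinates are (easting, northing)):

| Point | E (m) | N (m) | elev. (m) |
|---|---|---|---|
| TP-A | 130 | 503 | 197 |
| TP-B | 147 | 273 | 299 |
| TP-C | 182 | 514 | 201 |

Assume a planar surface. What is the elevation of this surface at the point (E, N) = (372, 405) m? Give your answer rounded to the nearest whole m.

Let the plane be z = a·E + b·N + c.
TP-B−TP-A: 17a − 230b = 102;  TP-C−TP-A: 52a + 11b = 4.
Solving gives a = 0.16811, b = −0.43105.
Then c = 197 − a·130 − b·503 = 391.97.
At (372, 405): z = 62.5 − 174.6 + 391.97 = 279.9 m.

280 m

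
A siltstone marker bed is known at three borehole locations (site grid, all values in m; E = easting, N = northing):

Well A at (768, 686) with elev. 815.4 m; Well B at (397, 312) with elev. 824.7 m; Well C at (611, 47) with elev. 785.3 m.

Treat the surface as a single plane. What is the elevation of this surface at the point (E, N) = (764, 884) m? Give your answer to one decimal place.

Two edge vectors: Well A→Well B = (-371, -374, 9.3), Well A→Well C = (-157, -639, -30.1).
Normal n = (Well A→Well B) × (Well A→Well C) = (17200.1, -12627.2, 178351).
So ∂z/∂E = −n_x/n_z = −0.09644 and ∂z/∂N = −n_y/n_z = 0.07080.
Intercept c from Well A: 815.4 + 74.07 − 48.57 = 840.90.
At (764, 884): z = −73.7 + 62.6 + 840.90 = 829.8 m.

829.8 m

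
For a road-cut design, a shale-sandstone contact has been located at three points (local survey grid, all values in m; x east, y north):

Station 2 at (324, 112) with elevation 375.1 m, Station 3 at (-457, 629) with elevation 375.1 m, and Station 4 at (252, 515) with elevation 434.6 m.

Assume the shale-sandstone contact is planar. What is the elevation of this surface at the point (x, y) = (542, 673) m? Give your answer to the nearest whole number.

Let the plane be z = a·x + b·y + c.
Station 3−Station 2: −781a + 517b = 0;  Station 4−Station 2: −72a + 403b = 59.5.
Solving gives a = 0.11084, b = 0.16745.
Then c = 375.1 − a·324 − b·112 = 320.43.
At (542, 673): z = 60.1 + 112.7 + 320.43 = 493.2 m.

493 m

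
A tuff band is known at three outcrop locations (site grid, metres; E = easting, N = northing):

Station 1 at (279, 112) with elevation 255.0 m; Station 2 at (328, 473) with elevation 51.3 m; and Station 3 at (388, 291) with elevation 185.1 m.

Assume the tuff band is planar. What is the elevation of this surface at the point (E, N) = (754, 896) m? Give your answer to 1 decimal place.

Let the plane be z = a·E + b·N + c.
Station 2−Station 1: 49a + 361b = −203.7;  Station 3−Station 1: 109a + 179b = −69.9.
Solving gives a = 0.36721, b = −0.61411.
Then c = 255 − a·279 − b·112 = 221.33.
At (754, 896): z = 276.9 − 550.2 + 221.33 = -52.0 m.

-52.0 m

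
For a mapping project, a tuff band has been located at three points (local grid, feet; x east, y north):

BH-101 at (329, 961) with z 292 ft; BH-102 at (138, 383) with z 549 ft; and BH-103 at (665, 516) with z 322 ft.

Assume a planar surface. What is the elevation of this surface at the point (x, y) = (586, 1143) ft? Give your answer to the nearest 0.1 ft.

Two edge vectors: BH-101→BH-102 = (-191, -578, 257), BH-101→BH-103 = (336, -445, 30).
Normal n = (BH-101→BH-102) × (BH-101→BH-103) = (97025, 92082, 279203).
So ∂z/∂x = −n_x/n_z = −0.347507 and ∂z/∂y = −n_y/n_z = −0.329803.
Intercept c from BH-101: 292 + 114.33 + 316.94 = 723.27.
At (586, 1143): z = −203.6 − 377.0 + 723.27 = 142.7 ft.

142.7 ft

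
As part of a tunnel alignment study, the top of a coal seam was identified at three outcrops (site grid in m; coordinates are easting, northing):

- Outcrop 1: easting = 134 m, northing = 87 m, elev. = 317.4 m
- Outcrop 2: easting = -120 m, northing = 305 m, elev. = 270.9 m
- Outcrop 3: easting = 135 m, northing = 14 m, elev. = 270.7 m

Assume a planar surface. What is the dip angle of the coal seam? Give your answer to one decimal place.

Let the plane be z = a·easting + b·northing + c.
Outcrop 2−Outcrop 1: −254a + 218b = −46.5;  Outcrop 3−Outcrop 1: 1a − 73b = −46.7.
Solving gives a = 0.74084, b = 0.64987.
Gradient magnitude |∇z| = √(a² + b²) = √(0.54884 + 0.42234) = 0.98548.
True dip = arctan(0.98548) = 44.6°, dipping toward SW (azimuth ≈ 229°).

44.6°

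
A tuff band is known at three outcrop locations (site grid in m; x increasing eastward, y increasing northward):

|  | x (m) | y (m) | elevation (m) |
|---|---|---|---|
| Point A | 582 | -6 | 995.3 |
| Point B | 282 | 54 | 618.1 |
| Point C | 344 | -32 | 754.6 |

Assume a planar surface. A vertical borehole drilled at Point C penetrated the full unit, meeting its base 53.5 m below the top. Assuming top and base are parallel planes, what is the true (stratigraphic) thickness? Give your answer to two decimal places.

Two edge vectors: Point A→Point B = (-300, 60, -377.2), Point A→Point C = (-238, -26, -240.7).
Normal n = (Point A→Point B) × (Point A→Point C) = (-24249.2, 17563.6, 22080).
So ∂z/∂x = −n_x/n_z = 1.09824 and ∂z/∂y = −n_y/n_z = −0.79545.
|∇z| = √(a²+b²) = 1.35605, so dip δ = arctan(1.35605) = 53.59°.
True thickness = vertical thickness × cos δ = 53.5 × cos 53.59° = 31.75 m.

31.75 m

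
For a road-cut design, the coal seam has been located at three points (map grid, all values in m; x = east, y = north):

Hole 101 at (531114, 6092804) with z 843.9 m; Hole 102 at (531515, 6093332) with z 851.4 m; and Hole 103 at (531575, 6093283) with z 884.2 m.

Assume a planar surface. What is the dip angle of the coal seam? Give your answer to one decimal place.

23.0°

Two edge vectors: Hole 101→Hole 102 = (401, 528, 7.5), Hole 101→Hole 103 = (461, 479, 40.3).
Normal n = (Hole 101→Hole 102) × (Hole 101→Hole 103) = (17685.9, -12702.8, -51329).
So ∂z/∂x = −n_x/n_z = 0.34456 and ∂z/∂y = −n_y/n_z = −0.24748.
Gradient magnitude |∇z| = √(a² + b²) = √(0.11872 + 0.06125) = 0.42422.
True dip = arctan(0.42422) = 23.0°, dipping toward NW (azimuth ≈ 306°).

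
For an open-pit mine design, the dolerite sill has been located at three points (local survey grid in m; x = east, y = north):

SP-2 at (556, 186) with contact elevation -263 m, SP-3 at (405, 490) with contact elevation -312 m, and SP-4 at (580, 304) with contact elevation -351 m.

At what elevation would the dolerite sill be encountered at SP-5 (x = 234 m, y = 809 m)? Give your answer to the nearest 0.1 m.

Two edge vectors: SP-2→SP-3 = (-151, 304, -49), SP-2→SP-4 = (24, 118, -88).
Normal n = (SP-2→SP-3) × (SP-2→SP-4) = (-20970, -14464, -25114).
So ∂z/∂x = −n_x/n_z = −0.83499 and ∂z/∂y = −n_y/n_z = −0.57593.
Intercept c from SP-2: -263 + 464.26 + 107.12 = 308.38.
At (234, 809): z = −195.4 − 465.9 + 308.38 = -352.9 m.

-352.9 m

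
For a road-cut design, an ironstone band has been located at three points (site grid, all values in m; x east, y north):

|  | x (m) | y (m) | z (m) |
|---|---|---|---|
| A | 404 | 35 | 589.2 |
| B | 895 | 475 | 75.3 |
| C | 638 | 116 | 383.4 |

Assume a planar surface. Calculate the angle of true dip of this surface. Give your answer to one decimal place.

Let the plane be z = a·x + b·y + c.
B−A: 491a + 440b = −513.9;  C−A: 234a + 81b = −205.8.
Solving gives a = −0.77428, b = −0.30393.
Gradient magnitude |∇z| = √(a² + b²) = √(0.59951 + 0.09237) = 0.83180.
True dip = arctan(0.83180) = 39.8°, dipping toward ENE (azimuth ≈ 069°).

39.8°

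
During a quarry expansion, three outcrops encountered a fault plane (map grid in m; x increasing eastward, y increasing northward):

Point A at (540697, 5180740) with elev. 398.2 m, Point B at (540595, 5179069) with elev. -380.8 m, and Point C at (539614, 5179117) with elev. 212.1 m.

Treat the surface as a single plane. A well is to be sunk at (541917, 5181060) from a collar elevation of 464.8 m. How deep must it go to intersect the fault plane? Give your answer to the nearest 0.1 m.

Let the plane be z = a·x + b·y + c.
Point B−Point A: −102a − 1671b = −779;  Point C−Point A: −1083a − 1623b = −186.1.
Solving gives a = −0.579841036, b = 0.501582158.
Then c = 398.2 − a·540697 − b·5180740 = −2284650.24.
At (541917, 5181060): z_contact = −314225.71 + 2598727.25 − 2284650.24 = -148.70 m.
Depth below ground = 464.8 − (-148.70) = 613.5 m.

613.5 m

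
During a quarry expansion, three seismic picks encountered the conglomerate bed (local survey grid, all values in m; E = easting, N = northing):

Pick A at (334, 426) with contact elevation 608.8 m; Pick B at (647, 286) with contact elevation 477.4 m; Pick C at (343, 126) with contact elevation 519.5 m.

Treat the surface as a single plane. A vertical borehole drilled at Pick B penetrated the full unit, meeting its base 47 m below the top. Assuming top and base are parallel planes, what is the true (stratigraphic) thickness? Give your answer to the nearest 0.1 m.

43.5 m

Two edge vectors: Pick A→Pick B = (313, -140, -131.4), Pick A→Pick C = (9, -300, -89.3).
Normal n = (Pick A→Pick B) × (Pick A→Pick C) = (-26918, 26768.3, -92640).
So ∂z/∂E = −n_x/n_z = −0.29057 and ∂z/∂N = −n_y/n_z = 0.28895.
|∇z| = √(a²+b²) = 0.40978, so dip δ = arctan(0.40978) = 22.28°.
True thickness = vertical thickness × cos δ = 47 × cos 22.28° = 43.5 m.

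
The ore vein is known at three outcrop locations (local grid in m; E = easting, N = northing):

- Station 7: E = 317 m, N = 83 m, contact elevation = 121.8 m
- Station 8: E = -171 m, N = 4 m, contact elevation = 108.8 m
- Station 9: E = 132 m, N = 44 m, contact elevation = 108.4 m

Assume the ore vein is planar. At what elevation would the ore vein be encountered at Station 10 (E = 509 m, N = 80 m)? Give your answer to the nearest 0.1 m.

95.0 m

Two edge vectors: Station 7→Station 8 = (-488, -79, -13), Station 7→Station 9 = (-185, -39, -13.4).
Normal n = (Station 7→Station 8) × (Station 7→Station 9) = (551.6, -4134.2, 4417).
So ∂z/∂E = −n_x/n_z = −0.12488 and ∂z/∂N = −n_y/n_z = 0.93597.
Intercept c from Station 7: 121.8 + 39.59 − 77.69 = 83.70.
At (509, 80): z = −63.6 + 74.9 + 83.70 = 95.0 m.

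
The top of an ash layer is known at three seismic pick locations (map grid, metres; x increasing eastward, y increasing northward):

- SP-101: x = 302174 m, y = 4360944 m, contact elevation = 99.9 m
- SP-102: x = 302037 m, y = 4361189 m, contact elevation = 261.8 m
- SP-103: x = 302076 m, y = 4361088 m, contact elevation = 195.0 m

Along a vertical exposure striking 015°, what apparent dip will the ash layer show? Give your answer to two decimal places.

32.66°

Two edge vectors: SP-101→SP-102 = (-137, 245, 161.9), SP-101→SP-103 = (-98, 144, 95.1).
Normal n = (SP-101→SP-102) × (SP-101→SP-103) = (-14.1, -2837.5, 4282).
So ∂z/∂x = −n_x/n_z = 0.00329 and ∂z/∂y = −n_y/n_z = 0.66266.
Unit vector along 015° is (sin 15°, cos 15°) = (0.2588, 0.9659).
Slope in that direction = a·(0.2588) + b·(0.9659) = 0.64093.
Apparent dip = arctan|0.64093| = 32.66° (true dip is 33.5°, so apparent ≤ true as expected).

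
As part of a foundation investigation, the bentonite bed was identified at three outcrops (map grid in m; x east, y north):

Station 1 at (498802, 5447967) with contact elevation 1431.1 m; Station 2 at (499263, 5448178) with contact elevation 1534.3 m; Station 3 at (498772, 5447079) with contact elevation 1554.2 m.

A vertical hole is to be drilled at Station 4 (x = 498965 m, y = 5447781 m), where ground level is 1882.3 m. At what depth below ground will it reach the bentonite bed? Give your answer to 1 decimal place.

376.0 m

Let the plane be z = a·x + b·y + c.
Station 2−Station 1: 461a + 211b = 103.2;  Station 3−Station 1: −30a − 888b = 123.1.
Solving gives a = 0.291822855, b = −0.148485006.
Then c = 1431.1 − a·498802 − b·5447967 = 664810.69.
At (498965, 5447781): z_contact = 145609.39 − 808913.80 + 664810.69 = 1506.29 m.
Depth below ground = 1882.3 − 1506.29 = 376.0 m.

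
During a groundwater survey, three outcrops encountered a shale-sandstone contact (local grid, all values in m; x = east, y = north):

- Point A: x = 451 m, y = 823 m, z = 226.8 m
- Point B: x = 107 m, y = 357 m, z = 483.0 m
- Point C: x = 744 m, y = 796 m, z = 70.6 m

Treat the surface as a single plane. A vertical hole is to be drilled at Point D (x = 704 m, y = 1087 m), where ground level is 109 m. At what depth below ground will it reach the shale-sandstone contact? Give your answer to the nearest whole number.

59 m

Two edge vectors: Point A→Point B = (-344, -466, 256.2), Point A→Point C = (293, -27, -156.2).
Normal n = (Point A→Point B) × (Point A→Point C) = (79706.6, 21333.8, 145826).
So ∂z/∂x = −n_x/n_z = −0.54659 and ∂z/∂y = −n_y/n_z = −0.14630.
Intercept c from Point A: 226.8 + 246.51 + 120.40 = 593.71.
At (704, 1087): z_contact = −384.8 − 159.0 + 593.71 = 49.9 m.
Depth below ground = 109 − 49.9 = 59 m.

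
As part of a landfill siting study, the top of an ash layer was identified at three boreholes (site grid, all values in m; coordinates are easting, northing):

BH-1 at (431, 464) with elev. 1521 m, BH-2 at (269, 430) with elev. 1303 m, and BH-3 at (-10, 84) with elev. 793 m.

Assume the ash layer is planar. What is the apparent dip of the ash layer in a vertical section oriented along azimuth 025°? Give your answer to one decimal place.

Let the plane be z = a·easting + b·northing + c.
BH-2−BH-1: −162a − 34b = −218;  BH-3−BH-1: −441a − 380b = −728.
Solving gives a = 1.24743, b = 0.46811.
Unit vector along 025° is (sin 25°, cos 25°) = (0.4226, 0.9063).
Slope in that direction = a·(0.4226) + b·(0.9063) = 0.95144.
Apparent dip = arctan|0.95144| = 43.6° (true dip is 53.1°, so apparent ≤ true as expected).

43.6°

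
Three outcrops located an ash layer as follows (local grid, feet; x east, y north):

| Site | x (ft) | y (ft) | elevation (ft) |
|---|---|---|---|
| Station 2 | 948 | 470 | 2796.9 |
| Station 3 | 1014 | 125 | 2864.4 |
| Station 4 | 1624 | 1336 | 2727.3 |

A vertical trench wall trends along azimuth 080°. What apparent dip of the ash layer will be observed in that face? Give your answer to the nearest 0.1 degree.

5.0°

Let the plane be z = a·x + b·y + c.
Station 3−Station 2: 66a − 345b = 67.5;  Station 4−Station 2: 676a + 866b = −69.6.
Solving gives a = 0.11862, b = −0.17296.
Unit vector along 080° is (sin 80°, cos 80°) = (0.9848, 0.1736).
Slope in that direction = a·(0.9848) + b·(0.1736) = 0.08678.
Apparent dip = arctan|0.08678| = 5.0° (true dip is 11.8°, so apparent ≤ true as expected).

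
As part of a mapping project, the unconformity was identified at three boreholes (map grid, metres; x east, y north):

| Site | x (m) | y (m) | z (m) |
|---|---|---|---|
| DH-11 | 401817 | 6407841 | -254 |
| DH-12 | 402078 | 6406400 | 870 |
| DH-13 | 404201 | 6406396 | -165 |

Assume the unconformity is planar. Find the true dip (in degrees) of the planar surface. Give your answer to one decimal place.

44.9°

Two edge vectors: DH-11→DH-12 = (261, -1441, 1124), DH-11→DH-13 = (2384, -1445, 89).
Normal n = (DH-11→DH-12) × (DH-11→DH-13) = (1495931, 2656387, 3058199).
So ∂z/∂x = −n_x/n_z = −0.48915 and ∂z/∂y = −n_y/n_z = −0.86861.
Gradient magnitude |∇z| = √(a² + b²) = √(0.23927 + 0.75449) = 0.99687.
True dip = arctan(0.99687) = 44.9°, dipping toward NNE (azimuth ≈ 029°).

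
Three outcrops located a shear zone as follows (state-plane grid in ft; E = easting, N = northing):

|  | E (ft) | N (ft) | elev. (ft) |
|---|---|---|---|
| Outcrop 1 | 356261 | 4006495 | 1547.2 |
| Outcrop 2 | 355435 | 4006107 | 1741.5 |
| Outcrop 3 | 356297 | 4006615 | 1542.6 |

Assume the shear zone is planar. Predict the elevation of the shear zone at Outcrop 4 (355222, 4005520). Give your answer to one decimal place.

1773.3 ft

Let the plane be z = a·E + b·N + c.
Outcrop 2−Outcrop 1: −826a − 388b = 194.3;  Outcrop 3−Outcrop 1: 36a + 120b = −4.6.
Solving gives a = −0.252856069, b = 0.037523487.
Then c = 1547.2 − a·356261 − b·4006495 = −58707.71.
At (355222, 4005520): z = −89820.0 + 150301.1 − 58707.71 = 1773.3 ft.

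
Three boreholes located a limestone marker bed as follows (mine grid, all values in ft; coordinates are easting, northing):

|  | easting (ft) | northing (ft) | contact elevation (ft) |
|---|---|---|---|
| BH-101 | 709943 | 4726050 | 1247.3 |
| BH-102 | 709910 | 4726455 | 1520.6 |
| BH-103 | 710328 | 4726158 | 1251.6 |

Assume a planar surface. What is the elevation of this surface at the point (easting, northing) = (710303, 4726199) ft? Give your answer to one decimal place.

Two edge vectors: BH-101→BH-102 = (-33, 405, 273.3), BH-101→BH-103 = (385, 108, 4.3).
Normal n = (BH-101→BH-102) × (BH-101→BH-103) = (-27774.9, 105362.4, -159489).
So ∂z/∂easting = −n_x/n_z = −0.174149314 and ∂z/∂northing = −n_y/n_z = 0.660624871.
Intercept c from BH-101: 1247.3 + 123636.09 − 3122146.17 = −2997262.78.
At (710303, 4726199): z = −123698.8 + 3122244.6 − 2997262.78 = 1283.0 ft.

1283.0 ft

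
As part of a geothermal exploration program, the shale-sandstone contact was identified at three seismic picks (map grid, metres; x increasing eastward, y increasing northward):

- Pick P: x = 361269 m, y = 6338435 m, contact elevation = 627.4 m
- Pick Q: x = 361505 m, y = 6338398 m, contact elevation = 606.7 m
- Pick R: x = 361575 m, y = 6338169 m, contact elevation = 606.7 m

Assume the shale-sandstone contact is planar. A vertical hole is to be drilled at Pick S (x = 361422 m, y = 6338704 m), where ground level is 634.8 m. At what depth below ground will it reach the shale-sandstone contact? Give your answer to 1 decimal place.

Two edge vectors: Pick P→Pick Q = (236, -37, -20.7), Pick P→Pick R = (306, -266, -20.7).
Normal n = (Pick P→Pick Q) × (Pick P→Pick R) = (-4740.3, -1449, -51454).
So ∂z/∂x = −n_x/n_z = −0.092126948 and ∂z/∂y = −n_y/n_z = −0.028161076.
Intercept c from Pick P: 627.4 + 33282.61 + 178497.15 = 212407.16.
At (361422, 6338704): z_contact = −33296.71 − 178504.72 + 212407.16 = 605.73 m.
Depth below ground = 634.8 − 605.73 = 29.1 m.

29.1 m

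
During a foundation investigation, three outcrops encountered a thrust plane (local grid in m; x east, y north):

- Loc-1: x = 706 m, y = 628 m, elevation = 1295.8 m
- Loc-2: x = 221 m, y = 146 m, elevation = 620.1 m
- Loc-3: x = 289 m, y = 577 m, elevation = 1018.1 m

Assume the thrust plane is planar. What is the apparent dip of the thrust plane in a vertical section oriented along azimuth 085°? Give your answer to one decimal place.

Let the plane be z = a·x + b·y + c.
Loc-2−Loc-1: −485a − 482b = −675.7;  Loc-3−Loc-1: −417a − 51b = −277.7.
Solving gives a = 0.56389, b = 0.83447.
Unit vector along 085° is (sin 85°, cos 85°) = (0.9962, 0.0872).
Slope in that direction = a·(0.9962) + b·(0.0872) = 0.63447.
Apparent dip = arctan|0.63447| = 32.4° (true dip is 45.2°, so apparent ≤ true as expected).

32.4°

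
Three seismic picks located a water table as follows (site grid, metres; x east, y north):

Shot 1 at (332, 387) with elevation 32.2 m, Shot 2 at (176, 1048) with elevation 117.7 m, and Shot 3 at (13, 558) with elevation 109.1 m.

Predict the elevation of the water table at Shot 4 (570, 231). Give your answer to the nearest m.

-28 m

Let the plane be z = a·x + b·y + c.
Shot 2−Shot 1: −156a + 661b = 85.5;  Shot 3−Shot 1: −319a + 171b = 76.9.
Solving gives a = −0.19660, b = 0.08295.
Then c = 32.2 − a·332 − b·387 = 65.37.
At (570, 231): z = −112.1 + 19.2 + 65.37 = -27.5 m.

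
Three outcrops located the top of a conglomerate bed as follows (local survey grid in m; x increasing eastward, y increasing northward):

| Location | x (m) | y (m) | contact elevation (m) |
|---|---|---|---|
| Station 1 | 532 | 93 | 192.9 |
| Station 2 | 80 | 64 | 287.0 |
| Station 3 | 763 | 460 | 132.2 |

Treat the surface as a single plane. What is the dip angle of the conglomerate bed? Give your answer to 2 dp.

Let the plane be z = a·x + b·y + c.
Station 2−Station 1: −452a − 29b = 94.1;  Station 3−Station 1: 231a + 367b = −60.7.
Solving gives a = −0.20589, b = −0.03580.
Gradient magnitude |∇z| = √(a² + b²) = √(0.04239 + 0.00128) = 0.20898.
True dip = arctan(0.20898) = 11.80°, dipping toward E (azimuth ≈ 080°).

11.80°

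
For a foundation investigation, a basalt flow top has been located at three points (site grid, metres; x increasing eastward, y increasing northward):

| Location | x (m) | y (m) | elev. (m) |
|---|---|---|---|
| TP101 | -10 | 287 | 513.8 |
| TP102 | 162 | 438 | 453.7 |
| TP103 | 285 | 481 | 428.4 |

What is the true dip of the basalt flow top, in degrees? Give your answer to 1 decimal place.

16.4°

Two edge vectors: TP101→TP102 = (172, 151, -60.1), TP101→TP103 = (295, 194, -85.4).
Normal n = (TP101→TP102) × (TP101→TP103) = (-1236, -3040.7, -11177).
So ∂z/∂x = −n_x/n_z = −0.11058 and ∂z/∂y = −n_y/n_z = −0.27205.
Gradient magnitude |∇z| = √(a² + b²) = √(0.01223 + 0.07401) = 0.29367.
True dip = arctan(0.29367) = 16.4°, dipping toward NNE (azimuth ≈ 022°).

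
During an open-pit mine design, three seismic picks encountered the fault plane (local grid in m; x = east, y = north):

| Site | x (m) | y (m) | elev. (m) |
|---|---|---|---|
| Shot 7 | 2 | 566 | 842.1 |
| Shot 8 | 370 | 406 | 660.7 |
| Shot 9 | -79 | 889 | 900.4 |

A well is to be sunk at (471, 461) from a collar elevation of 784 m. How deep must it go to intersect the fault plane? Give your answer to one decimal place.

Let the plane be z = a·x + b·y + c.
Shot 8−Shot 7: 368a − 160b = −181.4;  Shot 9−Shot 7: −81a + 323b = 58.3.
Solving gives a = −0.46518, b = 0.06384.
Then c = 842.1 − a·2 − b·566 = 806.90.
At (471, 461): z_contact = −219.10 + 29.43 + 806.90 = 617.23 m.
Depth below ground = 784 − 617.23 = 166.8 m.

166.8 m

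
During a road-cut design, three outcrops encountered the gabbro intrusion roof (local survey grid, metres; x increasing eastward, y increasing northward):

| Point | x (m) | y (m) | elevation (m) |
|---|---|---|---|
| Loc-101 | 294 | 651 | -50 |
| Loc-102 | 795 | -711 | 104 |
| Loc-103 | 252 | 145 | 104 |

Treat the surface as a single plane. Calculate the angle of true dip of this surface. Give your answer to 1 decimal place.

26.7°

Let the plane be z = a·x + b·y + c.
Loc-102−Loc-101: 501a − 1362b = 154;  Loc-103−Loc-101: −42a − 506b = 154.
Solving gives a = −0.42427, b = −0.26913.
Gradient magnitude |∇z| = √(a² + b²) = √(0.18000 + 0.07243) = 0.50243.
True dip = arctan(0.50243) = 26.7°, dipping toward ENE (azimuth ≈ 058°).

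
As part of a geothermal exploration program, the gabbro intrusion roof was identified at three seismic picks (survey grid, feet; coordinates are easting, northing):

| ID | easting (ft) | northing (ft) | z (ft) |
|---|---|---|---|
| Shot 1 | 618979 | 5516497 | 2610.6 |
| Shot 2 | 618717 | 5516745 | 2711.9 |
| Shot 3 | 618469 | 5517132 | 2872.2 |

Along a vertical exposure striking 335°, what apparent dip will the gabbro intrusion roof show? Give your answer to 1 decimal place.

20.7°

Two edge vectors: Shot 1→Shot 2 = (-262, 248, 101.3), Shot 1→Shot 3 = (-510, 635, 261.6).
Normal n = (Shot 1→Shot 2) × (Shot 1→Shot 3) = (551.3, 16876.2, -39890).
So ∂z/∂easting = −n_x/n_z = 0.01382 and ∂z/∂northing = −n_y/n_z = 0.42307.
Unit vector along 335° is (sin 335°, cos 335°) = (-0.4226, 0.9063).
Slope in that direction = a·(-0.4226) + b·(0.9063) = 0.37759.
Apparent dip = arctan|0.37759| = 20.7° (true dip is 22.9°, so apparent ≤ true as expected).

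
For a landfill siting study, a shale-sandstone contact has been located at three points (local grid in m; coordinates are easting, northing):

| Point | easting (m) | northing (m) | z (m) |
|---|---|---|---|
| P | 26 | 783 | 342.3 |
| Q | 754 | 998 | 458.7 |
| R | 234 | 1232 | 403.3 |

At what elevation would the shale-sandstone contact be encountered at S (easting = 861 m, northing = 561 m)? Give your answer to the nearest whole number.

442 m

Let the plane be z = a·easting + b·northing + c.
Q−P: 728a + 215b = 116.4;  R−P: 208a + 449b = 61.
Solving gives a = 0.13875, b = 0.07158.
Then c = 342.3 − a·26 − b·783 = 282.64.
At (861, 561): z = 119.5 + 40.2 + 282.64 = 442.3 m.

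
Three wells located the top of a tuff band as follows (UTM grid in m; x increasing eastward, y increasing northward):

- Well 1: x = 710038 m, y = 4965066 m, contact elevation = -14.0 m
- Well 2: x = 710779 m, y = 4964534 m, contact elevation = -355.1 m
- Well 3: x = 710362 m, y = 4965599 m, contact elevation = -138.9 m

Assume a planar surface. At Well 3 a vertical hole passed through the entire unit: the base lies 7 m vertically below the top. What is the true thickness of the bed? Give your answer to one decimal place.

6.4 m

Two edge vectors: Well 1→Well 2 = (741, -532, -341.1), Well 1→Well 3 = (324, 533, -124.9).
Normal n = (Well 1→Well 2) × (Well 1→Well 3) = (248253.1, -17965.5, 567321).
So ∂z/∂x = −n_x/n_z = −0.43759 and ∂z/∂y = −n_y/n_z = 0.03167.
|∇z| = √(a²+b²) = 0.43873, so dip δ = arctan(0.43873) = 23.69°.
True thickness = vertical thickness × cos δ = 7 × cos 23.69° = 6.4 m.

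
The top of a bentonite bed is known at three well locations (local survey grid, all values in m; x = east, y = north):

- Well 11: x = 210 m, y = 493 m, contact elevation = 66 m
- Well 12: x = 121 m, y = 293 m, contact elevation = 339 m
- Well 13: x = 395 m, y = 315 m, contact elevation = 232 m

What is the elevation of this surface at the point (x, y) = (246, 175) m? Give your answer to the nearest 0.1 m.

448.4 m

Let the plane be z = a·x + b·y + c.
Well 12−Well 11: −89a − 200b = 273;  Well 13−Well 11: 185a − 178b = 166.
Solving gives a = −0.29132, b = −1.23536.
Then c = 66 − a·210 − b·493 = 736.21.
At (246, 175): z = −71.7 − 216.2 + 736.21 = 448.4 m.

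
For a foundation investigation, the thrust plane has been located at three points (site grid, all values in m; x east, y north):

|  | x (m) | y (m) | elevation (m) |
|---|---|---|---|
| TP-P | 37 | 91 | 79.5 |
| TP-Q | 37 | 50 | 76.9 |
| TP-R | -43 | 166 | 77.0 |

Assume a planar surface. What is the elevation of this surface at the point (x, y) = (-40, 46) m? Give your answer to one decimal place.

Two edge vectors: TP-P→TP-Q = (0, -41, -2.6), TP-P→TP-R = (-80, 75, -2.5).
Normal n = (TP-P→TP-Q) × (TP-P→TP-R) = (297.5, 208, -3280).
So ∂z/∂x = −n_x/n_z = 0.09070 and ∂z/∂y = −n_y/n_z = 0.06341.
Intercept c from TP-P: 79.5 − 3.36 − 5.77 = 70.37.
At (-40, 46): z = −3.6 + 2.9 + 70.37 = 69.7 m.

69.7 m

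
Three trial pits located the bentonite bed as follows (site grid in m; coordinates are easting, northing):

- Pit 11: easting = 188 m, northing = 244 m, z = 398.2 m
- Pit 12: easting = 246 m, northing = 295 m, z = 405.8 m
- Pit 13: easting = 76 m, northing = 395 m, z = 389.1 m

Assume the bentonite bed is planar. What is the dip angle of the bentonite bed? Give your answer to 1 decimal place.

6.5°

Two edge vectors: Pit 11→Pit 12 = (58, 51, 7.6), Pit 11→Pit 13 = (-112, 151, -9.1).
Normal n = (Pit 11→Pit 12) × (Pit 11→Pit 13) = (-1611.7, -323.4, 14470).
So ∂z/∂easting = −n_x/n_z = 0.11138 and ∂z/∂northing = −n_y/n_z = 0.02235.
Gradient magnitude |∇z| = √(a² + b²) = √(0.01241 + 0.00050) = 0.11360.
True dip = arctan(0.11360) = 6.5°, dipping toward WSW (azimuth ≈ 259°).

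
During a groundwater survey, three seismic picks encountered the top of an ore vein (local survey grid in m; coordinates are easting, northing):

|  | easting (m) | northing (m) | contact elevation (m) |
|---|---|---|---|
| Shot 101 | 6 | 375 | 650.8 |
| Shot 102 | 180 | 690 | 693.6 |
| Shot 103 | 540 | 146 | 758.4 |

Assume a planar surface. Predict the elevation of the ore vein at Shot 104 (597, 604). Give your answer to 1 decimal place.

779.5 m

Two edge vectors: Shot 101→Shot 102 = (174, 315, 42.8), Shot 101→Shot 103 = (534, -229, 107.6).
Normal n = (Shot 101→Shot 102) × (Shot 101→Shot 103) = (43695.2, 4132.8, -208056).
So ∂z/∂easting = −n_x/n_z = 0.21002 and ∂z/∂northing = −n_y/n_z = 0.01986.
Intercept c from Shot 101: 650.8 − 1.26 − 7.45 = 642.09.
At (597, 604): z = 125.4 + 12.0 + 642.09 = 779.5 m.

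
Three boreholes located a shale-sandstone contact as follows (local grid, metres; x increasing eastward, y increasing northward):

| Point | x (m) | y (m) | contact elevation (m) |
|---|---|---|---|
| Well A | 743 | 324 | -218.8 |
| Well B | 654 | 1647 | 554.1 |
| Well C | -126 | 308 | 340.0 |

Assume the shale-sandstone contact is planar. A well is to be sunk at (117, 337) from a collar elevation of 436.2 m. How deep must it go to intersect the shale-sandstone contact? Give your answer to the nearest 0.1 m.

239.2 m

Two edge vectors: Well A→Well B = (-89, 1323, 772.9), Well A→Well C = (-869, -16, 558.8).
Normal n = (Well A→Well B) × (Well A→Well C) = (751658.8, -621916.9, 1151111).
So ∂z/∂x = −n_x/n_z = −0.652986 and ∂z/∂y = −n_y/n_z = 0.540275.
Intercept c from Well A: -218.8 + 485.17 − 175.05 = 91.32.
At (117, 337): z_contact = −76.40 + 182.07 + 91.32 = 196.99 m.
Depth below ground = 436.2 − 196.99 = 239.2 m.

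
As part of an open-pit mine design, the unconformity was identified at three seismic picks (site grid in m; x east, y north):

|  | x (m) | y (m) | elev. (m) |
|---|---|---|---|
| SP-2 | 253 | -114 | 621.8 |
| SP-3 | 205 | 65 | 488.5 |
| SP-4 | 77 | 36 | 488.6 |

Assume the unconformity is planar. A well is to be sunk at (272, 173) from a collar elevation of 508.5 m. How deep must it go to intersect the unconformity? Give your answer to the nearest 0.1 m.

85.2 m

Let the plane be z = a·x + b·y + c.
SP-3−SP-2: −48a + 179b = −133.3;  SP-4−SP-2: −176a + 150b = −133.2.
Solving gives a = 0.15832, b = −0.70224.
Then c = 621.8 − a·253 − b·-114 = 501.69.
At (272, 173): z_contact = 43.06 − 121.49 + 501.69 = 423.27 m.
Depth below ground = 508.5 − 423.27 = 85.2 m.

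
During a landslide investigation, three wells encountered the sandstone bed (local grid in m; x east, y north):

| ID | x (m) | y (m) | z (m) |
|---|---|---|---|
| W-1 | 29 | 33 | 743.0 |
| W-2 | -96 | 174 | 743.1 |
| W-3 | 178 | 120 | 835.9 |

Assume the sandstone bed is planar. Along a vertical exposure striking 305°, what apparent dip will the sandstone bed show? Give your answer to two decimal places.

7.25°

Two edge vectors: W-1→W-2 = (-125, 141, 0.1), W-1→W-3 = (149, 87, 92.9).
Normal n = (W-1→W-2) × (W-1→W-3) = (13090.2, 11627.4, -31884).
So ∂z/∂x = −n_x/n_z = 0.41056 and ∂z/∂y = −n_y/n_z = 0.36468.
Unit vector along 305° is (sin 305°, cos 305°) = (-0.8192, 0.5736).
Slope in that direction = a·(-0.8192) + b·(0.5736) = −0.12714.
Apparent dip = arctan|0.12714| = 7.25° (true dip is 28.8°, so apparent ≤ true as expected).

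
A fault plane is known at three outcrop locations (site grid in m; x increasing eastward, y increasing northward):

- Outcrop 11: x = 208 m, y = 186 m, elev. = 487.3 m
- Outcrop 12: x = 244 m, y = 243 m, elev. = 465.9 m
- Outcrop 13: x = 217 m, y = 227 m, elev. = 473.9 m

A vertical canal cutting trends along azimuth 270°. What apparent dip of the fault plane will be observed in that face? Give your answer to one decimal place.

6.7°

Let the plane be z = a·x + b·y + c.
Outcrop 12−Outcrop 11: 36a + 57b = −21.4;  Outcrop 13−Outcrop 11: 9a + 41b = −13.4.
Solving gives a = −0.11796, b = −0.30093.
Unit vector along 270° is (sin 270°, cos 270°) = (-1.0000, -0.0000).
Slope in that direction = a·(-1.0000) + b·(-0.0000) = 0.11796.
Apparent dip = arctan|0.11796| = 6.7° (true dip is 17.9°, so apparent ≤ true as expected).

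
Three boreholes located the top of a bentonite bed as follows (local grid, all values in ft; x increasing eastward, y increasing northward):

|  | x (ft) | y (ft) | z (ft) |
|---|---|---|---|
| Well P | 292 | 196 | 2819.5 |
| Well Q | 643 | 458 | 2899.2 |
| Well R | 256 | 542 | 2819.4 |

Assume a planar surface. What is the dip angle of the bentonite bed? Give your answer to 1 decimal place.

Let the plane be z = a·x + b·y + c.
Well Q−Well P: 351a + 262b = 79.7;  Well R−Well P: −36a + 346b = −0.1.
Solving gives a = 0.21090, b = 0.02165.
Gradient magnitude |∇z| = √(a² + b²) = √(0.04448 + 0.00047) = 0.21201.
True dip = arctan(0.21201) = 12.0°, dipping toward W (azimuth ≈ 264°).

12.0°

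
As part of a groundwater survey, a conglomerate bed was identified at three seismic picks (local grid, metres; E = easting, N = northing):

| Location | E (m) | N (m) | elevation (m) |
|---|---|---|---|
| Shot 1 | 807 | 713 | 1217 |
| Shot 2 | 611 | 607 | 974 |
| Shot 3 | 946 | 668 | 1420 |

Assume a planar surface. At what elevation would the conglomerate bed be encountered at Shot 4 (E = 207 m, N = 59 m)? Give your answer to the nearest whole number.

557 m

Let the plane be z = a·E + b·N + c.
Shot 2−Shot 1: −196a − 106b = −243;  Shot 3−Shot 1: 139a − 45b = 203.
Solving gives a = 1.37781, b = −0.25520.
Then c = 1217 − a·807 − b·713 = 287.06.
At (207, 59): z = 285.2 − 15.1 + 287.06 = 557.2 m.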